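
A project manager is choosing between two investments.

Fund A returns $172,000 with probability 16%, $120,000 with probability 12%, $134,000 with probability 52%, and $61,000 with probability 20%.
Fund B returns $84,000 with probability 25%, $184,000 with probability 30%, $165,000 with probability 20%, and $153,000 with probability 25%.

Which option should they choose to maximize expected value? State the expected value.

Fund A = 0.16 × 172000 + 0.12 × 120000 + 0.52 × 134000 + 0.2 × 61000 = 27520 + 14400 + 69680 + 12200 = 123800
Fund B = 0.25 × 84000 + 0.3 × 184000 + 0.2 × 165000 + 0.25 × 153000 = 21000 + 55200 + 33000 + 38250 = 147450

Fund B ($147,450)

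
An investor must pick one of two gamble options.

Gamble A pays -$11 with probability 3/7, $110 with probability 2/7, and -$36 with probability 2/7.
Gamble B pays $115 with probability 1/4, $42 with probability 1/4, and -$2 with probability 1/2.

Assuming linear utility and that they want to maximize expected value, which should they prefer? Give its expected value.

Gamble B ($38.25)

Gamble A = 3/7 × (-11) + 2/7 × 110 + 2/7 × (-36) = -4.7143 + 31.4286 − 10.2857 = 16.4286
Gamble B = 1/4 × 115 + 1/4 × 42 + 1/2 × (-2) = 28.75 + 10.5 − 1 = 38.25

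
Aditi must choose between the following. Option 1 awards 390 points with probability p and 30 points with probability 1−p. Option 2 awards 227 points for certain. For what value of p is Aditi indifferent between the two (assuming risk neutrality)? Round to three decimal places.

p = 0.547

p·390 + (1−p)·30 = 227
360p + 30 = 227
p = (227 − 30) / 360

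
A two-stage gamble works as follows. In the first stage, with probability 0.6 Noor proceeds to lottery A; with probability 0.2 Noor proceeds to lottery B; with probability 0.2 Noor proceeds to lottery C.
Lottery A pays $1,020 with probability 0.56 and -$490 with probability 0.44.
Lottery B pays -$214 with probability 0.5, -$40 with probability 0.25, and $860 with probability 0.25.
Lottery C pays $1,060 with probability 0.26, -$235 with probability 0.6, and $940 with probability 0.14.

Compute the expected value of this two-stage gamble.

$286.20

EV(A) = 0.56 × 1020 + 0.44 × (-490) = 571.2 − 215.6 = 355.6
EV(B) = 0.5 × (-214) + 0.25 × (-40) + 0.25 × 860 = -107 − 10 + 215 = 98
EV(C) = 0.26 × 1060 + 0.6 × (-235) + 0.14 × 940 = 275.6 − 141 + 131.6 = 266.2
Overall = 0.6 × 355.6 + 0.2 × 98 + 0.2 × 266.2 = 213.36 + 19.6 + 53.24 = 286.2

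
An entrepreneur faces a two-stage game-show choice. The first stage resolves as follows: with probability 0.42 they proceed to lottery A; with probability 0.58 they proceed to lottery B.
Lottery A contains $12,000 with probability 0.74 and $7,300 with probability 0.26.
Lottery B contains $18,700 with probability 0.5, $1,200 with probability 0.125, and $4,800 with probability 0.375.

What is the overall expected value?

$11,080.76

EV(A) = 0.74 × 12000 + 0.26 × 7300 = 8880 + 1898 = 10778
EV(B) = 0.5 × 18700 + 0.125 × 1200 + 0.375 × 4800 = 9350 + 150 + 1800 = 11300
Overall = 0.42 × 10778 + 0.58 × 11300 = 4526.76 + 6554 = 11080.76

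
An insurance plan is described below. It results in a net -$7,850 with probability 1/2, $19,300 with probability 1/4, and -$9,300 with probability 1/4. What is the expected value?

-$1,425

EV = 1/2 × (-7850) + 1/4 × 19300 + 1/4 × (-9300) = -3925 + 4825 − 2325 = -1425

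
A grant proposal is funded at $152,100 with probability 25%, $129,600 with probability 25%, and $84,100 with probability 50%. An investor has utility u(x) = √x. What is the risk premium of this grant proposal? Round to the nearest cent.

$1,918.75

E[u] = 0.25·√152100 + 0.25·√129600 + 0.5·√84100 = 0.25·390 + 0.25·360 + 0.5·290 = 332.5
CE = (332.5)² = 110556.25
Risk premium = EV − CE = 112475 − 110556.25 = 1918.75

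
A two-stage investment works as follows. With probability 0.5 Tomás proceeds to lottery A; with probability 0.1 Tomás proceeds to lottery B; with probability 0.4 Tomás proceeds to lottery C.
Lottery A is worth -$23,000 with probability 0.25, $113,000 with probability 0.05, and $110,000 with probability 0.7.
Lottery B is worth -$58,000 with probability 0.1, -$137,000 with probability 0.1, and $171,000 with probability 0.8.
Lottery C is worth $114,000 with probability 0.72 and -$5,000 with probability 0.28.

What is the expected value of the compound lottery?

$82,452

EV(A) = 0.25 × (-23000) + 0.05 × 113000 + 0.7 × 110000 = -5750 + 5650 + 77000 = 76900
EV(B) = 0.1 × (-58000) + 0.1 × (-137000) + 0.8 × 171000 = -5800 − 13700 + 136800 = 117300
EV(C) = 0.72 × 114000 + 0.28 × (-5000) = 82080 − 1400 = 80680
Overall = 0.5 × 76900 + 0.1 × 117300 + 0.4 × 80680 = 38450 + 11730 + 32272 = 82452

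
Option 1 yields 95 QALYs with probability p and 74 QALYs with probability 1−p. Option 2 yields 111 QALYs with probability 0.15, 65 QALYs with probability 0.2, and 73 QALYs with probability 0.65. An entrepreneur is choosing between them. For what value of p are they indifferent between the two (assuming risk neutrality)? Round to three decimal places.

EV(Option 2) = 0.15 × 111 + 0.2 × 65 + 0.65 × 73 = 16.65 + 13 + 47.45 = 77.1
p·95 + (1−p)·74 = 77.1
21p + 74 = 77.1
p = (77.1 − 74) / 21

p = 0.148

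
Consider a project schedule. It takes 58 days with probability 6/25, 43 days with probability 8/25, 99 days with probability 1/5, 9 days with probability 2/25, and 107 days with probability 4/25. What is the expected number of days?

EV = 6/25 × 58 + 8/25 × 43 + 1/5 × 99 + 2/25 × 9 + 4/25 × 107 = 13.92 + 13.76 + 19.8 + 0.72 + 17.12 = 65.32

65.32 days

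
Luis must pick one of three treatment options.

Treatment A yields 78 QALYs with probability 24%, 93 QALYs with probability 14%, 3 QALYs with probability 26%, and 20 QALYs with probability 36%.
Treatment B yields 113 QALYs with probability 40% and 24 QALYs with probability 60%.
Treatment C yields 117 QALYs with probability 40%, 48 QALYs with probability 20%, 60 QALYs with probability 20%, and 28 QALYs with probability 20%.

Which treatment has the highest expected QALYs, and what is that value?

Treatment C (74 QALYs)

Treatment A = 0.24 × 78 + 0.14 × 93 + 0.26 × 3 + 0.36 × 20 = 18.72 + 13.02 + 0.78 + 7.2 = 39.72
Treatment B = 0.4 × 113 + 0.6 × 24 = 45.2 + 14.4 = 59.6
Treatment C = 0.4 × 117 + 0.2 × 48 + 0.2 × 60 + 0.2 × 28 = 46.8 + 9.6 + 12 + 5.6 = 74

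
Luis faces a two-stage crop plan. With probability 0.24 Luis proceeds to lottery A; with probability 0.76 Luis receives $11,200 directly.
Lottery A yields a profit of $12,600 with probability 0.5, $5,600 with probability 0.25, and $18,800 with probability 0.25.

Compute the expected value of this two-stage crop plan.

$11,488

EV(A) = 0.5 × 12600 + 0.25 × 5600 + 0.25 × 18800 = 6300 + 1400 + 4700 = 12400
Branch B: 11200 (certain)
Overall = 0.24 × 12400 + 0.76 × 11200 = 2976 + 8512 = 11488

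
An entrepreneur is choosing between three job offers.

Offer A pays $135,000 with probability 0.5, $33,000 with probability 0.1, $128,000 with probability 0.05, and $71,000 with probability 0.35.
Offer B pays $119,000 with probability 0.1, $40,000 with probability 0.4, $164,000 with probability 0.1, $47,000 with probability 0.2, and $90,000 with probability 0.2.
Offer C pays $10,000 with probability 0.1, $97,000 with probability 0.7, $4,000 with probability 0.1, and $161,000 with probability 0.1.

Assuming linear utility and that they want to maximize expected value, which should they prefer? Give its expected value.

Offer A = 0.5 × 135000 + 0.1 × 33000 + 0.05 × 128000 + 0.35 × 71000 = 67500 + 3300 + 6400 + 24850 = 102050
Offer B = 0.1 × 119000 + 0.4 × 40000 + 0.1 × 164000 + 0.2 × 47000 + 0.2 × 90000 = 11900 + 16000 + 16400 + 9400 + 18000 = 71700
Offer C = 0.1 × 10000 + 0.7 × 97000 + 0.1 × 4000 + 0.1 × 161000 = 1000 + 67900 + 400 + 16100 = 85400

Offer A ($102,050)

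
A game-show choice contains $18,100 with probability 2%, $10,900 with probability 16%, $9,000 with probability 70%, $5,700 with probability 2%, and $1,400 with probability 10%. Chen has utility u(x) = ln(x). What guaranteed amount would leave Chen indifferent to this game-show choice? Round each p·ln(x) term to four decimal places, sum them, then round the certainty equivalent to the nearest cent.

$7,741.88

E[u] = 0.02·ln(18100) + 0.16·ln(10900) + 0.7·ln(9000) + 0.02·ln(5700) + 0.1·ln(1400) = 0.1961 + 1.4874 + 6.3735 + 0.1730 + 0.7244 = 8.9544
CE = e^8.9544 ≈ 7741.88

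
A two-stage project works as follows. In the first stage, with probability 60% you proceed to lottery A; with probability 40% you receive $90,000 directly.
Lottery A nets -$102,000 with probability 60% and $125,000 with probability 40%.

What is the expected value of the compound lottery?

EV(A) = 0.6 × (-102000) + 0.4 × 125000 = -61200 + 50000 = -11200
Branch B: 90000 (certain)
Overall = 0.6 × (-11200) + 0.4 × 90000 = -6720 + 36000 = 29280

$29,280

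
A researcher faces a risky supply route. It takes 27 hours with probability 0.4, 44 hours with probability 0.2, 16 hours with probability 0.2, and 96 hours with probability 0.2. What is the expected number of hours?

EV = 0.4 × 27 + 0.2 × 44 + 0.2 × 16 + 0.2 × 96 = 10.8 + 8.8 + 3.2 + 19.2 = 42

42 hours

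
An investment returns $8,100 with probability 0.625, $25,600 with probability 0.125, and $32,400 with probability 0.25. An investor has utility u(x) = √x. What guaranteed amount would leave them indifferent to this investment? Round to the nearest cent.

$14,701.56

E[u] = 0.625·√8100 + 0.125·√25600 + 0.25·√32400 = 0.625·90 + 0.125·160 + 0.25·180 = 121.25
CE = (121.25)² = 14701.5625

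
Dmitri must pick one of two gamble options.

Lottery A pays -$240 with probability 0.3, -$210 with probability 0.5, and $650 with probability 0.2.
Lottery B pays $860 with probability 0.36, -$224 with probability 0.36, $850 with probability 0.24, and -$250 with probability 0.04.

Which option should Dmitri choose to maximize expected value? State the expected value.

Lottery B ($422.96)

Lottery A = 0.3 × (-240) + 0.5 × (-210) + 0.2 × 650 = -72 − 105 + 130 = -47
Lottery B = 0.36 × 860 + 0.36 × (-224) + 0.24 × 850 + 0.04 × (-250) = 309.6 − 80.64 + 204 − 10 = 422.96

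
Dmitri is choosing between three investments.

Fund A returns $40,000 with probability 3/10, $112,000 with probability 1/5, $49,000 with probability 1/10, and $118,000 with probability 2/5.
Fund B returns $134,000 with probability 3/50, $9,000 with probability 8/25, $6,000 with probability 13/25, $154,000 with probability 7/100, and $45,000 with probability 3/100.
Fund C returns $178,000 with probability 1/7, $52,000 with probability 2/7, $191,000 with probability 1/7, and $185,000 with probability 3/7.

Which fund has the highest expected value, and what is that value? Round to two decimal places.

Fund C ($146,857.14)

Fund A = 3/10 × 40000 + 1/5 × 112000 + 1/10 × 49000 + 2/5 × 118000 = 12000 + 22400 + 4900 + 47200 = 86500
Fund B = 3/50 × 134000 + 8/25 × 9000 + 13/25 × 6000 + 7/100 × 154000 + 3/100 × 45000 = 8040 + 2880 + 3120 + 10780 + 1350 = 26170
Fund C = 1/7 × 178000 + 2/7 × 52000 + 1/7 × 191000 + 3/7 × 185000 = 25428.5714 + 14857.1429 + 27285.7143 + 79285.7143 = 146857.1429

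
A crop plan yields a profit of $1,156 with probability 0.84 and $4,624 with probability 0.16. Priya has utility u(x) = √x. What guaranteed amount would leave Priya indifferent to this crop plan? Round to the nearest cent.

E[u] = 0.84·√1156 + 0.16·√4624 = 0.84·34 + 0.16·68 = 39.44
CE = (39.44)² = 1555.5136

$1,555.51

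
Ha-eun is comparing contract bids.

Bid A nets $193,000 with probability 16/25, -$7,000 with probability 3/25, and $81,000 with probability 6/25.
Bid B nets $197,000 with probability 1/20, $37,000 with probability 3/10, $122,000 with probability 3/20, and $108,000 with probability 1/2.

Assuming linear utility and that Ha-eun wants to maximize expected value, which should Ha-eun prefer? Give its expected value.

Bid A = 16/25 × 193000 + 3/25 × (-7000) + 6/25 × 81000 = 123520 − 840 + 19440 = 142120
Bid B = 1/20 × 197000 + 3/10 × 37000 + 3/20 × 122000 + 1/2 × 108000 = 9850 + 11100 + 18300 + 54000 = 93250

Bid A ($142,120)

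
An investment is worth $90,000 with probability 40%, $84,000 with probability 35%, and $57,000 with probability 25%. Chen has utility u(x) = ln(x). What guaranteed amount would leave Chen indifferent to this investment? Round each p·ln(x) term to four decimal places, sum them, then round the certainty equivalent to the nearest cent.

E[u] = 0.4·ln(90000) + 0.35·ln(84000) + 0.25·ln(57000) = 4.5630 + 3.9685 + 2.7377 = 11.2692
CE = e^11.2692 ≈ 78370.28

$78,370.28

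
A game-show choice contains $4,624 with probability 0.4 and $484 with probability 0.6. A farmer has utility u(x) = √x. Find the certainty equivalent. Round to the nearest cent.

E[u] = 0.4·√4624 + 0.6·√484 = 0.4·68 + 0.6·22 = 40.4
CE = (40.4)² = 1632.16

$1,632.16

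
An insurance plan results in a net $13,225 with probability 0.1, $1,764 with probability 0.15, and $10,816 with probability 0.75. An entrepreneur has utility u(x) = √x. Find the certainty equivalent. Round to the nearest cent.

E[u] = 0.1·√13225 + 0.15·√1764 + 0.75·√10816 = 0.1·115 + 0.15·42 + 0.75·104 = 95.8
CE = (95.8)² = 9177.64

$9,177.64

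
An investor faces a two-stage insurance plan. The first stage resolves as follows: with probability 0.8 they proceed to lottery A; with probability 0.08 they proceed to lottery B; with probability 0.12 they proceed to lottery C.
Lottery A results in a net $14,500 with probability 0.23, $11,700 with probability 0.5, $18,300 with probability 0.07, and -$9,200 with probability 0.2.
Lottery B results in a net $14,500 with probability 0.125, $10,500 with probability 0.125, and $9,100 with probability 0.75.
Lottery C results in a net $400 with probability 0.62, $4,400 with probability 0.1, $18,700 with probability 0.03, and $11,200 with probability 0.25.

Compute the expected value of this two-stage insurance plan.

EV(A) = 0.23 × 14500 + 0.5 × 11700 + 0.07 × 18300 + 0.2 × (-9200) = 3335 + 5850 + 1281 − 1840 = 8626
EV(B) = 0.125 × 14500 + 0.125 × 10500 + 0.75 × 9100 = 1812.5 + 1312.5 + 6825 = 9950
EV(C) = 0.62 × 400 + 0.1 × 4400 + 0.03 × 18700 + 0.25 × 11200 = 248 + 440 + 561 + 2800 = 4049
Overall = 0.8 × 8626 + 0.08 × 9950 + 0.12 × 4049 = 6900.8 + 796 + 485.88 = 8182.68

$8,182.68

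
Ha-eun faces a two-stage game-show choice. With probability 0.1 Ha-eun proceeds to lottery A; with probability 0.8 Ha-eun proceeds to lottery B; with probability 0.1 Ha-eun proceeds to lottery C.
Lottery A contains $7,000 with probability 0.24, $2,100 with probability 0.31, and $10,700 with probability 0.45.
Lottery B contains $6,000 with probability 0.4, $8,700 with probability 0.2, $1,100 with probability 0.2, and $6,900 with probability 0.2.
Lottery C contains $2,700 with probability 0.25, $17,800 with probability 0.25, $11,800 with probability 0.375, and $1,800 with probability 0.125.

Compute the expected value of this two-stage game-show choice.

EV(A) = 0.24 × 7000 + 0.31 × 2100 + 0.45 × 10700 = 1680 + 651 + 4815 = 7146
EV(B) = 0.4 × 6000 + 0.2 × 8700 + 0.2 × 1100 + 0.2 × 6900 = 2400 + 1740 + 220 + 1380 = 5740
EV(C) = 0.25 × 2700 + 0.25 × 17800 + 0.375 × 11800 + 0.125 × 1800 = 675 + 4450 + 4425 + 225 = 9775
Overall = 0.1 × 7146 + 0.8 × 5740 + 0.1 × 9775 = 714.6 + 4592 + 977.5 = 6284.1

$6,284.10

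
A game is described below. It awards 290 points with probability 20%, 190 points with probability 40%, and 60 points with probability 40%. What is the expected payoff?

158 points

EV = 0.2 × 290 + 0.4 × 190 + 0.4 × 60 = 58 + 76 + 24 = 158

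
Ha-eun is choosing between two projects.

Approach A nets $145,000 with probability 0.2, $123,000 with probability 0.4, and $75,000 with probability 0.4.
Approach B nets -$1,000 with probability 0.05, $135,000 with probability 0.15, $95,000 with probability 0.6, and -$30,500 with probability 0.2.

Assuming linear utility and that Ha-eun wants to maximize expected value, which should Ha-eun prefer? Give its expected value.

Approach A ($108,200)

Approach A = 0.2 × 145000 + 0.4 × 123000 + 0.4 × 75000 = 29000 + 49200 + 30000 = 108200
Approach B = 0.05 × (-1000) + 0.15 × 135000 + 0.6 × 95000 + 0.2 × (-30500) = -50 + 20250 + 57000 − 6100 = 71100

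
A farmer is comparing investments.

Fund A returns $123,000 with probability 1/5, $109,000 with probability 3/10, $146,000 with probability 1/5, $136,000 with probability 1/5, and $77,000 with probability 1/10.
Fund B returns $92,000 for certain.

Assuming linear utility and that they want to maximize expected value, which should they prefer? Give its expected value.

Fund A = 1/5 × 123000 + 3/10 × 109000 + 1/5 × 146000 + 1/5 × 136000 + 1/10 × 77000 = 24600 + 32700 + 29200 + 27200 + 7700 = 121400
Fund B: 92000 (certain)

Fund A ($121,400)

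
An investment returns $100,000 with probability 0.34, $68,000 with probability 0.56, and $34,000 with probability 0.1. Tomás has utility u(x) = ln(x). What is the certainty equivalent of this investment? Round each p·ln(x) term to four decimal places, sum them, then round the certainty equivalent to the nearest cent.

$72,337.65

E[u] = 0.34·ln(100000) + 0.56·ln(68000) + 0.1·ln(34000) = 3.9144 + 6.2313 + 1.0434 = 11.1891
CE = e^11.1891 ≈ 72337.65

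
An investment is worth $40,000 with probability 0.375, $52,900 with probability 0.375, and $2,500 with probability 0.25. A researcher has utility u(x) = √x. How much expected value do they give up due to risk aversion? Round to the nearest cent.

E[u] = 0.375·√40000 + 0.375·√52900 + 0.25·√2500 = 0.375·200 + 0.375·230 + 0.25·50 = 173.75
CE = (173.75)² = 30189.0625
Risk premium = EV − CE = 35462.5 − 30189.0625 = 5273.4375

$5,273.44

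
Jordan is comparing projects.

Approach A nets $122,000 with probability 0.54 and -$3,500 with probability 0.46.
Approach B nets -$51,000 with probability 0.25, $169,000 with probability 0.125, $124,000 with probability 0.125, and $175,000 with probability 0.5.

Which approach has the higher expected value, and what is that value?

Approach B ($111,375)

Approach A = 0.54 × 122000 + 0.46 × (-3500) = 65880 − 1610 = 64270
Approach B = 0.25 × (-51000) + 0.125 × 169000 + 0.125 × 124000 + 0.5 × 175000 = -12750 + 21125 + 15500 + 87500 = 111375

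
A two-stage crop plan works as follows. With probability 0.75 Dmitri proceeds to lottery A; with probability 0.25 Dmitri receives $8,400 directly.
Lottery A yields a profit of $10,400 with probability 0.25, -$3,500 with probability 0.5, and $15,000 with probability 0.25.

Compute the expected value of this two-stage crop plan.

$5,550

EV(A) = 0.25 × 10400 + 0.5 × (-3500) + 0.25 × 15000 = 2600 − 1750 + 3750 = 4600
Branch B: 8400 (certain)
Overall = 0.75 × 4600 + 0.25 × 8400 = 3450 + 2100 = 5550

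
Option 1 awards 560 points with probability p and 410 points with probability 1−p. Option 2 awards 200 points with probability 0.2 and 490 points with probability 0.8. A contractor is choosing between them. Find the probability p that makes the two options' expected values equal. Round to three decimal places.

EV(Option 2) = 0.2 × 200 + 0.8 × 490 = 40 + 392 = 432
p·560 + (1−p)·410 = 432
150p + 410 = 432
p = (432 − 410) / 150

p = 0.147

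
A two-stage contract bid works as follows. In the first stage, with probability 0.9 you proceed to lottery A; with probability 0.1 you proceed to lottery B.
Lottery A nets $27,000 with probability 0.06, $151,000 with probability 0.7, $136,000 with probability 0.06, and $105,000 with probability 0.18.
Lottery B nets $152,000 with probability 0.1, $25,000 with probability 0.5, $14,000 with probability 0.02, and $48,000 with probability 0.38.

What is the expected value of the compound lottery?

EV(A) = 0.06 × 27000 + 0.7 × 151000 + 0.06 × 136000 + 0.18 × 105000 = 1620 + 105700 + 8160 + 18900 = 134380
EV(B) = 0.1 × 152000 + 0.5 × 25000 + 0.02 × 14000 + 0.38 × 48000 = 15200 + 12500 + 280 + 18240 = 46220
Overall = 0.9 × 134380 + 0.1 × 46220 = 120942 + 4622 = 125564

$125,564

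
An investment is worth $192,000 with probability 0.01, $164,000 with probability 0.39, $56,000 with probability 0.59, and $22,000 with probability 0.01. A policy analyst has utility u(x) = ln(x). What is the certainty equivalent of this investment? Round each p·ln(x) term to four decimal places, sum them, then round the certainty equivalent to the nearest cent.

$85,408.42

E[u] = 0.01·ln(192000) + 0.39·ln(164000) + 0.59·ln(56000) + 0.01·ln(22000) = 0.1217 + 4.6830 + 6.4505 + 0.1000 = 11.3552
CE = e^11.3552 ≈ 85408.42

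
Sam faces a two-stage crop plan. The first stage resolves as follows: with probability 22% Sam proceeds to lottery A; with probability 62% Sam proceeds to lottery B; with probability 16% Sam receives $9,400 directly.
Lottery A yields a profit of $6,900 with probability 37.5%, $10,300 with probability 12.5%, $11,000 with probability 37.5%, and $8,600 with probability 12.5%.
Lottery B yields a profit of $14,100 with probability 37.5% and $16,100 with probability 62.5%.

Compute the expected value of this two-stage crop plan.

EV(A) = 0.375 × 6900 + 0.125 × 10300 + 0.375 × 11000 + 0.125 × 8600 = 2587.5 + 1287.5 + 4125 + 1075 = 9075
EV(B) = 0.375 × 14100 + 0.625 × 16100 = 5287.5 + 10062.5 = 15350
Branch C: 9400 (certain)
Overall = 0.22 × 9075 + 0.62 × 15350 + 0.16 × 9400 = 1996.5 + 9517 + 1504 = 13017.5

$13,017.50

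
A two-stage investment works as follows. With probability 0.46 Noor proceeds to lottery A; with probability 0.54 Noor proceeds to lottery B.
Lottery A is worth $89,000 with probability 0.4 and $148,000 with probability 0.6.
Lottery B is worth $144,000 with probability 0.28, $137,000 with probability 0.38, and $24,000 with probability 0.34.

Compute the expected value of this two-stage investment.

EV(A) = 0.4 × 89000 + 0.6 × 148000 = 35600 + 88800 = 124400
EV(B) = 0.28 × 144000 + 0.38 × 137000 + 0.34 × 24000 = 40320 + 52060 + 8160 = 100540
Overall = 0.46 × 124400 + 0.54 × 100540 = 57224 + 54291.6 = 111515.6

$111,515.60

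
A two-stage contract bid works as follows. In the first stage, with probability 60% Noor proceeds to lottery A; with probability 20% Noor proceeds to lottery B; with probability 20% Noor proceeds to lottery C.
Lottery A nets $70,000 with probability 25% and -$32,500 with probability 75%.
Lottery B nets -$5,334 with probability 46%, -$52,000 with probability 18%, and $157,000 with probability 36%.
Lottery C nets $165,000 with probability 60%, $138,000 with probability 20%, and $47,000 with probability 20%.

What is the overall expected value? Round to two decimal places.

EV(A) = 0.25 × 70000 + 0.75 × (-32500) = 17500 − 24375 = -6875
EV(B) = 0.46 × (-5334) + 0.18 × (-52000) + 0.36 × 157000 = -2453.64 − 9360 + 56520 = 44706.36
EV(C) = 0.6 × 165000 + 0.2 × 138000 + 0.2 × 47000 = 99000 + 27600 + 9400 = 136000
Overall = 0.6 × (-6875) + 0.2 × 44706.36 + 0.2 × 136000 = -4125 + 8941.272 + 27200 = 32016.272

$32,016.27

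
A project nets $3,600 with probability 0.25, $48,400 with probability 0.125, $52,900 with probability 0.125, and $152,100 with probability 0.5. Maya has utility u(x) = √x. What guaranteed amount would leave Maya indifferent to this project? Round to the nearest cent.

E[u] = 0.25·√3600 + 0.125·√48400 + 0.125·√52900 + 0.5·√152100 = 0.25·60 + 0.125·220 + 0.125·230 + 0.5·390 = 266.25
CE = (266.25)² = 70889.0625

$70,889.06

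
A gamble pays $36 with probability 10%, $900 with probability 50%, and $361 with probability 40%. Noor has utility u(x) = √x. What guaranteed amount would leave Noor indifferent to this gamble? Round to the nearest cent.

E[u] = 0.1·√36 + 0.5·√900 + 0.4·√361 = 0.1·6 + 0.5·30 + 0.4·19 = 23.2
CE = (23.2)² = 538.24

$538.24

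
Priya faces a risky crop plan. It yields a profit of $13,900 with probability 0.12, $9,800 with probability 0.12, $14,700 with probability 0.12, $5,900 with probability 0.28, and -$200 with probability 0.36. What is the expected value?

$6,188

EV = 0.12 × 13900 + 0.12 × 9800 + 0.12 × 14700 + 0.28 × 5900 + 0.36 × (-200) = 1668 + 1176 + 1764 + 1652 − 72 = 6188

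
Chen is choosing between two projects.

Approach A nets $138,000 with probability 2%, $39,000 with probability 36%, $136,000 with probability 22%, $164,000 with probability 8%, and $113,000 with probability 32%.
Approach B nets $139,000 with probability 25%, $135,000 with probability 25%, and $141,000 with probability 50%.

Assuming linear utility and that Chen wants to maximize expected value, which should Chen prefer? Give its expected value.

Approach A = 0.02 × 138000 + 0.36 × 39000 + 0.22 × 136000 + 0.08 × 164000 + 0.32 × 113000 = 2760 + 14040 + 29920 + 13120 + 36160 = 96000
Approach B = 0.25 × 139000 + 0.25 × 135000 + 0.5 × 141000 = 34750 + 33750 + 70500 = 139000

Approach B ($139,000)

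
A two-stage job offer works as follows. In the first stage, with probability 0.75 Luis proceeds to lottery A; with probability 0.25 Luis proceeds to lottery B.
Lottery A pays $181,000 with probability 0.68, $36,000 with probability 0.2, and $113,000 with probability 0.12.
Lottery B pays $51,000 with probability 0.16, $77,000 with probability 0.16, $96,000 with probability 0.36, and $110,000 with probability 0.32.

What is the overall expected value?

$130,440

EV(A) = 0.68 × 181000 + 0.2 × 36000 + 0.12 × 113000 = 123080 + 7200 + 13560 = 143840
EV(B) = 0.16 × 51000 + 0.16 × 77000 + 0.36 × 96000 + 0.32 × 110000 = 8160 + 12320 + 34560 + 35200 = 90240
Overall = 0.75 × 143840 + 0.25 × 90240 = 107880 + 22560 = 130440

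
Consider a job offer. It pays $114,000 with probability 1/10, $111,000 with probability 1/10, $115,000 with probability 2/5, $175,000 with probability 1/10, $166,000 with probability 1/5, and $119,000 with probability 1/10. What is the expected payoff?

$131,100

EV = 1/10 × 114000 + 1/10 × 111000 + 2/5 × 115000 + 1/10 × 175000 + 1/5 × 166000 + 1/10 × 119000 = 11400 + 11100 + 46000 + 17500 + 33200 + 11900 = 131100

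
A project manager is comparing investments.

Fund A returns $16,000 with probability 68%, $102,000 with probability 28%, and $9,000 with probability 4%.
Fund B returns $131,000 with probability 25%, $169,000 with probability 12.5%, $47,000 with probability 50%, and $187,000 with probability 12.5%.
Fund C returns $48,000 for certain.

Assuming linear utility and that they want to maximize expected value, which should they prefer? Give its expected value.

Fund B ($100,750)

Fund A = 0.68 × 16000 + 0.28 × 102000 + 0.04 × 9000 = 10880 + 28560 + 360 = 39800
Fund B = 0.25 × 131000 + 0.125 × 169000 + 0.5 × 47000 + 0.125 × 187000 = 32750 + 21125 + 23500 + 23375 = 100750
Fund C: 48000 (certain)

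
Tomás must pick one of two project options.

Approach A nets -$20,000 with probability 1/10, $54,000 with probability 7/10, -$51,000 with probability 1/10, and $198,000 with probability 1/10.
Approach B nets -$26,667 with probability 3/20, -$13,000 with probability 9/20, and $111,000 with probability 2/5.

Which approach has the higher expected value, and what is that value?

Approach A = 1/10 × (-20000) + 7/10 × 54000 + 1/10 × (-51000) + 1/10 × 198000 = -2000 + 37800 − 5100 + 19800 = 50500
Approach B = 3/20 × (-26667) + 9/20 × (-13000) + 2/5 × 111000 = -4000.05 − 5850 + 44400 = 34549.95

Approach A ($50,500)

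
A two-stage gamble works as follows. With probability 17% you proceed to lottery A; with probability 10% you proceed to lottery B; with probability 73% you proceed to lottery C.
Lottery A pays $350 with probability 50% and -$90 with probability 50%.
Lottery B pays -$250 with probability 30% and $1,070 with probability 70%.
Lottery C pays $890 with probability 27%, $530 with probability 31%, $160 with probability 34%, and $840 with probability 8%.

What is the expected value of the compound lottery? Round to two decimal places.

EV(A) = 0.5 × 350 + 0.5 × (-90) = 175 − 45 = 130
EV(B) = 0.3 × (-250) + 0.7 × 1070 = -75 + 749 = 674
EV(C) = 0.27 × 890 + 0.31 × 530 + 0.34 × 160 + 0.08 × 840 = 240.3 + 164.3 + 54.4 + 67.2 = 526.2
Overall = 0.17 × 130 + 0.1 × 674 + 0.73 × 526.2 = 22.1 + 67.4 + 384.126 = 473.626

$473.63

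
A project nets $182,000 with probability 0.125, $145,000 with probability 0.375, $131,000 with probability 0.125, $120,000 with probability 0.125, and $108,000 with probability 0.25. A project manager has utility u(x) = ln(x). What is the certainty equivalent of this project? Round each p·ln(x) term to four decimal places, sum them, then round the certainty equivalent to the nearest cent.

E[u] = 0.125·ln(182000) + 0.375·ln(145000) + 0.125·ln(131000) + 0.125·ln(120000) + 0.25·ln(108000) = 1.5140 + 4.4567 + 1.4729 + 1.4619 + 2.8975 = 11.8030
CE = e^11.8030 ≈ 133652.71

$133,652.71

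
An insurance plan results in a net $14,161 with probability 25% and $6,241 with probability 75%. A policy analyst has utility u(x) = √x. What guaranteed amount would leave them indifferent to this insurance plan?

E[u] = 0.25·√14161 + 0.75·√6241 = 0.25·119 + 0.75·79 = 89
CE = (89)² = 7921

$7,921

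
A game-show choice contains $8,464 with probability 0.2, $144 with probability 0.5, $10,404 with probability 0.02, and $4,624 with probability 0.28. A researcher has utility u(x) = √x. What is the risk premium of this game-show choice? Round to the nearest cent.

E[u] = 0.2·√8464 + 0.5·√144 + 0.02·√10404 + 0.28·√4624 = 0.2·92 + 0.5·12 + 0.02·102 + 0.28·68 = 45.48
CE = (45.48)² = 2068.4304
Risk premium = EV − CE = 3267.6 − 2068.4304 = 1199.1696

$1,199.17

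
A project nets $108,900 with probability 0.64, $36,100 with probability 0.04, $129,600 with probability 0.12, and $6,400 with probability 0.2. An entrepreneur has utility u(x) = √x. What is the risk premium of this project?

E[u] = 0.64·√108900 + 0.04·√36100 + 0.12·√129600 + 0.2·√6400 = 0.64·330 + 0.04·190 + 0.12·360 + 0.2·80 = 278
CE = (278)² = 77284
Risk premium = EV − CE = 87972 − 77284 = 10688

$10,688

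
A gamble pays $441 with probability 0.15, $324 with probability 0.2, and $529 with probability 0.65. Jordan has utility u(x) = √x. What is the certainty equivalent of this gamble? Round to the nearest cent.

E[u] = 0.15·√441 + 0.2·√324 + 0.65·√529 = 0.15·21 + 0.2·18 + 0.65·23 = 21.7
CE = (21.7)² = 470.89

$470.89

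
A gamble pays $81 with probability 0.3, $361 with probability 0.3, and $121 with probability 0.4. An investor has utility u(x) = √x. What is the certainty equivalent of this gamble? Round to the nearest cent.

$163.84

E[u] = 0.3·√81 + 0.3·√361 + 0.4·√121 = 0.3·9 + 0.3·19 + 0.4·11 = 12.8
CE = (12.8)² = 163.84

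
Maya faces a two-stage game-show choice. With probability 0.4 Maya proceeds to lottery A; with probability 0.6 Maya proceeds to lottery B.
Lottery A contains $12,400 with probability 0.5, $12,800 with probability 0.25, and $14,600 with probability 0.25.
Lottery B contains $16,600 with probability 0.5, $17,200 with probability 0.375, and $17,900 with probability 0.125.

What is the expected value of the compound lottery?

EV(A) = 0.5 × 12400 + 0.25 × 12800 + 0.25 × 14600 = 6200 + 3200 + 3650 = 13050
EV(B) = 0.5 × 16600 + 0.375 × 17200 + 0.125 × 17900 = 8300 + 6450 + 2237.5 = 16987.5
Overall = 0.4 × 13050 + 0.6 × 16987.5 = 5220 + 10192.5 = 15412.5

$15,412.50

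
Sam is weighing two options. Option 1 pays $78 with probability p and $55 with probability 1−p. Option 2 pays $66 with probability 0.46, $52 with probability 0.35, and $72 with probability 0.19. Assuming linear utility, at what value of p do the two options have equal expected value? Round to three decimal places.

p = 0.315

EV(Option 2) = 0.46 × 66 + 0.35 × 52 + 0.19 × 72 = 30.36 + 18.2 + 13.68 = 62.24
p·78 + (1−p)·55 = 62.24
23p + 55 = 62.24
p = (62.24 − 55) / 23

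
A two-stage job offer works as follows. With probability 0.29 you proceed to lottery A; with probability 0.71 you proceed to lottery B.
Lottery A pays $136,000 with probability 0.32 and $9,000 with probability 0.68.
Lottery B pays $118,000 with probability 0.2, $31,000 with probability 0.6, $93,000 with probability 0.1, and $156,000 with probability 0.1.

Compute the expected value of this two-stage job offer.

$62,036.60

EV(A) = 0.32 × 136000 + 0.68 × 9000 = 43520 + 6120 = 49640
EV(B) = 0.2 × 118000 + 0.6 × 31000 + 0.1 × 93000 + 0.1 × 156000 = 23600 + 18600 + 9300 + 15600 = 67100
Overall = 0.29 × 49640 + 0.71 × 67100 = 14395.6 + 47641 = 62036.6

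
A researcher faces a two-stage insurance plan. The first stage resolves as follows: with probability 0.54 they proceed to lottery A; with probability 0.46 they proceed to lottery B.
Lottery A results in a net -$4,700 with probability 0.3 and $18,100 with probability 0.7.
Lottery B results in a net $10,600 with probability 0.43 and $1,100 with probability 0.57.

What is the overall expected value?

EV(A) = 0.3 × (-4700) + 0.7 × 18100 = -1410 + 12670 = 11260
EV(B) = 0.43 × 10600 + 0.57 × 1100 = 4558 + 627 = 5185
Overall = 0.54 × 11260 + 0.46 × 5185 = 6080.4 + 2385.1 = 8465.5

$8,465.50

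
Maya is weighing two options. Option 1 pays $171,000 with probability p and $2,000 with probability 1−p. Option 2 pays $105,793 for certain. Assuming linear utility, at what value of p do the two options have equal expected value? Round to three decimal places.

p·171000 + (1−p)·2000 = 105793
169000p + 2000 = 105793
p = (105793 − 2000) / 169000

p = 0.614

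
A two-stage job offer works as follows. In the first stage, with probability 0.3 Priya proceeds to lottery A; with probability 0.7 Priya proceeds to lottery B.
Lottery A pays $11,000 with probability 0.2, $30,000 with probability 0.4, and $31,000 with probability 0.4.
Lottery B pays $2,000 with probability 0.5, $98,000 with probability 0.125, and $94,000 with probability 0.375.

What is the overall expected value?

EV(A) = 0.2 × 11000 + 0.4 × 30000 + 0.4 × 31000 = 2200 + 12000 + 12400 = 26600
EV(B) = 0.5 × 2000 + 0.125 × 98000 + 0.375 × 94000 = 1000 + 12250 + 35250 = 48500
Overall = 0.3 × 26600 + 0.7 × 48500 = 7980 + 33950 = 41930

$41,930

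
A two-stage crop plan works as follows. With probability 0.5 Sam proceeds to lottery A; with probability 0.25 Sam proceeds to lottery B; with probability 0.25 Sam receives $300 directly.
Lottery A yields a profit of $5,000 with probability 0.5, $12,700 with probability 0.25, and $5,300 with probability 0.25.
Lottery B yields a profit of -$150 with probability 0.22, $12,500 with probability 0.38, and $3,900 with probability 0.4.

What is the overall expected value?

$5,144.25

EV(A) = 0.5 × 5000 + 0.25 × 12700 + 0.25 × 5300 = 2500 + 3175 + 1325 = 7000
EV(B) = 0.22 × (-150) + 0.38 × 12500 + 0.4 × 3900 = -33 + 4750 + 1560 = 6277
Branch C: 300 (certain)
Overall = 0.5 × 7000 + 0.25 × 6277 + 0.25 × 300 = 3500 + 1569.25 + 75 = 5144.25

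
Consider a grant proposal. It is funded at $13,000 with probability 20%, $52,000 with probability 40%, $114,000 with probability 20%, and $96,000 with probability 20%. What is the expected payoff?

$65,400

EV = 0.2 × 13000 + 0.4 × 52000 + 0.2 × 114000 + 0.2 × 96000 = 2600 + 20800 + 22800 + 19200 = 65400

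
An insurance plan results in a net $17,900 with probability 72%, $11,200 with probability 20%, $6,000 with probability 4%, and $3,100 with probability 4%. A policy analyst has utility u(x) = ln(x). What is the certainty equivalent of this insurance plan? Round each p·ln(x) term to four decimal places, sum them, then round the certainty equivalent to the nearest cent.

E[u] = 0.72·ln(17900) + 0.2·ln(11200) + 0.04·ln(6000) + 0.04·ln(3100) = 7.0506 + 1.8647 + 0.3480 + 0.3216 = 9.5849
CE = e^9.5849 ≈ 14543.51

$14,543.51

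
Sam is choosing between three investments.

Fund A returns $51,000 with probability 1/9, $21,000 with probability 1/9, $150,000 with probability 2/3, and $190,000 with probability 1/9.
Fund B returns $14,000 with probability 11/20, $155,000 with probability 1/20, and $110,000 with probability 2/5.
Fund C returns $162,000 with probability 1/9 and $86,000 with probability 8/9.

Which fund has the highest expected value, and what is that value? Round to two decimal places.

Fund A ($129,111.11)

Fund A = 1/9 × 51000 + 1/9 × 21000 + 2/3 × 150000 + 1/9 × 190000 = 5666.6667 + 2333.3333 + 100000 + 21111.1111 = 129111.1111
Fund B = 11/20 × 14000 + 1/20 × 155000 + 2/5 × 110000 = 7700 + 7750 + 44000 = 59450
Fund C = 1/9 × 162000 + 8/9 × 86000 = 18000 + 76444.4444 = 94444.4444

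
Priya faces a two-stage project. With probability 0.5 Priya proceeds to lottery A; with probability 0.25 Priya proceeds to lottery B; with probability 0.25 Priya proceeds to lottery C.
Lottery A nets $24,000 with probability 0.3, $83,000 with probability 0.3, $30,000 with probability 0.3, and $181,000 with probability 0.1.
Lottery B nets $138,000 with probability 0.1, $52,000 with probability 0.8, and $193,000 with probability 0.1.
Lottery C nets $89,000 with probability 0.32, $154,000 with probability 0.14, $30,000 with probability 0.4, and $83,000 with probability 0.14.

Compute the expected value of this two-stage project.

$66,690

EV(A) = 0.3 × 24000 + 0.3 × 83000 + 0.3 × 30000 + 0.1 × 181000 = 7200 + 24900 + 9000 + 18100 = 59200
EV(B) = 0.1 × 138000 + 0.8 × 52000 + 0.1 × 193000 = 13800 + 41600 + 19300 = 74700
EV(C) = 0.32 × 89000 + 0.14 × 154000 + 0.4 × 30000 + 0.14 × 83000 = 28480 + 21560 + 12000 + 11620 = 73660
Overall = 0.5 × 59200 + 0.25 × 74700 + 0.25 × 73660 = 29600 + 18675 + 18415 = 66690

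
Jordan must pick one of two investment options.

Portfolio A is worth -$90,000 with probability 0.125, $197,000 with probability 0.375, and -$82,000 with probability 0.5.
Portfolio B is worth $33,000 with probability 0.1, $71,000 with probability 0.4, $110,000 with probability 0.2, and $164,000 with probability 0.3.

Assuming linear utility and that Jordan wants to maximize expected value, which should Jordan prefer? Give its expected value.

Portfolio A = 0.125 × (-90000) + 0.375 × 197000 + 0.5 × (-82000) = -11250 + 73875 − 41000 = 21625
Portfolio B = 0.1 × 33000 + 0.4 × 71000 + 0.2 × 110000 + 0.3 × 164000 = 3300 + 28400 + 22000 + 49200 = 102900

Portfolio B ($102,900)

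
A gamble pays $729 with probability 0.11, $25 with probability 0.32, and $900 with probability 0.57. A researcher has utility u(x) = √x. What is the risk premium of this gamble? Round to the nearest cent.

$131.60

E[u] = 0.11·√729 + 0.32·√25 + 0.57·√900 = 0.11·27 + 0.32·5 + 0.57·30 = 21.67
CE = (21.67)² = 469.5889
Risk premium = EV − CE = 601.19 − 469.5889 = 131.6011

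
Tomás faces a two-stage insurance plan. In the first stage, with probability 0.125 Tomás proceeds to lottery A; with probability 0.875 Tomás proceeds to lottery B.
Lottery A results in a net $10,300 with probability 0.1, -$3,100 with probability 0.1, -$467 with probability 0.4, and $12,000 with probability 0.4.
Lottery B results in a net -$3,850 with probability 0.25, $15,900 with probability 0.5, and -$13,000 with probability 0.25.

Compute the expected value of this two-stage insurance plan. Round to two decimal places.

EV(A) = 0.1 × 10300 + 0.1 × (-3100) + 0.4 × (-467) + 0.4 × 12000 = 1030 − 310 − 186.8 + 4800 = 5333.2
EV(B) = 0.25 × (-3850) + 0.5 × 15900 + 0.25 × (-13000) = -962.5 + 7950 − 3250 = 3737.5
Overall = 0.125 × 5333.2 + 0.875 × 3737.5 = 666.65 + 3270.3125 = 3936.9625

$3,936.96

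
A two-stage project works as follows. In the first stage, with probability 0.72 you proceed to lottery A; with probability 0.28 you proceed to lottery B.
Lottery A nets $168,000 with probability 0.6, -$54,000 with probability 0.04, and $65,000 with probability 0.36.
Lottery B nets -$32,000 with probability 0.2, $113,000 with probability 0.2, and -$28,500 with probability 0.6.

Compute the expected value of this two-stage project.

EV(A) = 0.6 × 168000 + 0.04 × (-54000) + 0.36 × 65000 = 100800 − 2160 + 23400 = 122040
EV(B) = 0.2 × (-32000) + 0.2 × 113000 + 0.6 × (-28500) = -6400 + 22600 − 17100 = -900
Overall = 0.72 × 122040 + 0.28 × (-900) = 87868.8 − 252 = 87616.8

$87,616.80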